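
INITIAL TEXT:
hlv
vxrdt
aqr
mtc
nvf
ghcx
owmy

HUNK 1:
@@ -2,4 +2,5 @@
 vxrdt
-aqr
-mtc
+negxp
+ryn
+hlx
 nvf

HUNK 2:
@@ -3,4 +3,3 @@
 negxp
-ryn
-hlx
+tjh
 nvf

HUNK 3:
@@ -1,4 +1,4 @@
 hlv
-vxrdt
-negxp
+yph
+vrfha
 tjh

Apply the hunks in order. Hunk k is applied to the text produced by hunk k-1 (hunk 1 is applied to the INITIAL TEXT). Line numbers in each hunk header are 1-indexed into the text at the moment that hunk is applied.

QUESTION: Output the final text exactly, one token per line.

Answer: hlv
yph
vrfha
tjh
nvf
ghcx
owmy

Derivation:
Hunk 1: at line 2 remove [aqr,mtc] add [negxp,ryn,hlx] -> 8 lines: hlv vxrdt negxp ryn hlx nvf ghcx owmy
Hunk 2: at line 3 remove [ryn,hlx] add [tjh] -> 7 lines: hlv vxrdt negxp tjh nvf ghcx owmy
Hunk 3: at line 1 remove [vxrdt,negxp] add [yph,vrfha] -> 7 lines: hlv yph vrfha tjh nvf ghcx owmy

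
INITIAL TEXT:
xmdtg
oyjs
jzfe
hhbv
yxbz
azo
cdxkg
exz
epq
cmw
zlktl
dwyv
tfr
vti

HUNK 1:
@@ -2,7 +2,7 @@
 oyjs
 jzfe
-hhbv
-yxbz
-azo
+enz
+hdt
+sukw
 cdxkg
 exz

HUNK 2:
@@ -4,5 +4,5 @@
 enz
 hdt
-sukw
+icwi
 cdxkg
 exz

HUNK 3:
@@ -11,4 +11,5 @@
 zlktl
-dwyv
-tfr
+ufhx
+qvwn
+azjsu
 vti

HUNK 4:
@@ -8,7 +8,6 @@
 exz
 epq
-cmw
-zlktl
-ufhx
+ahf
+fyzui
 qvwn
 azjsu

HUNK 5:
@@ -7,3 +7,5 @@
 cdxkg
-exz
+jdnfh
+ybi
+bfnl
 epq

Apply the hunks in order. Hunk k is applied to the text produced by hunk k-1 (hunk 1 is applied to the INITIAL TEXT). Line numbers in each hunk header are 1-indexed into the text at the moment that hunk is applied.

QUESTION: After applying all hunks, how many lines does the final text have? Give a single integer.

Answer: 16

Derivation:
Hunk 1: at line 2 remove [hhbv,yxbz,azo] add [enz,hdt,sukw] -> 14 lines: xmdtg oyjs jzfe enz hdt sukw cdxkg exz epq cmw zlktl dwyv tfr vti
Hunk 2: at line 4 remove [sukw] add [icwi] -> 14 lines: xmdtg oyjs jzfe enz hdt icwi cdxkg exz epq cmw zlktl dwyv tfr vti
Hunk 3: at line 11 remove [dwyv,tfr] add [ufhx,qvwn,azjsu] -> 15 lines: xmdtg oyjs jzfe enz hdt icwi cdxkg exz epq cmw zlktl ufhx qvwn azjsu vti
Hunk 4: at line 8 remove [cmw,zlktl,ufhx] add [ahf,fyzui] -> 14 lines: xmdtg oyjs jzfe enz hdt icwi cdxkg exz epq ahf fyzui qvwn azjsu vti
Hunk 5: at line 7 remove [exz] add [jdnfh,ybi,bfnl] -> 16 lines: xmdtg oyjs jzfe enz hdt icwi cdxkg jdnfh ybi bfnl epq ahf fyzui qvwn azjsu vti
Final line count: 16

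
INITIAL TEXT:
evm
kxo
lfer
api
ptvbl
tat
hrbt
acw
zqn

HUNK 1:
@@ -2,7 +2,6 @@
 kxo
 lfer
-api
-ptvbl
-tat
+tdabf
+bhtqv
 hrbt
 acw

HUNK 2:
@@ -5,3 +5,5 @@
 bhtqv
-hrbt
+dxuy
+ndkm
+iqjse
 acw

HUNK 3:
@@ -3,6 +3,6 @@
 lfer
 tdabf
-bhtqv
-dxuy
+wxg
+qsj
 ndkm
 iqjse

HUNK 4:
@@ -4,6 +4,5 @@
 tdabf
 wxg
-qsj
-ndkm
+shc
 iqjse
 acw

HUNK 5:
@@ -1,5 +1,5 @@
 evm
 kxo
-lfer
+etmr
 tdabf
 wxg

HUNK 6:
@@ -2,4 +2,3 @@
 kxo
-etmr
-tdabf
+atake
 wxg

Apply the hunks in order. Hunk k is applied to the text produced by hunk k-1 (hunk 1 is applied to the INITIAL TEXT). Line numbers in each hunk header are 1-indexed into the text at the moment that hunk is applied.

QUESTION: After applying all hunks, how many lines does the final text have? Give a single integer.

Answer: 8

Derivation:
Hunk 1: at line 2 remove [api,ptvbl,tat] add [tdabf,bhtqv] -> 8 lines: evm kxo lfer tdabf bhtqv hrbt acw zqn
Hunk 2: at line 5 remove [hrbt] add [dxuy,ndkm,iqjse] -> 10 lines: evm kxo lfer tdabf bhtqv dxuy ndkm iqjse acw zqn
Hunk 3: at line 3 remove [bhtqv,dxuy] add [wxg,qsj] -> 10 lines: evm kxo lfer tdabf wxg qsj ndkm iqjse acw zqn
Hunk 4: at line 4 remove [qsj,ndkm] add [shc] -> 9 lines: evm kxo lfer tdabf wxg shc iqjse acw zqn
Hunk 5: at line 1 remove [lfer] add [etmr] -> 9 lines: evm kxo etmr tdabf wxg shc iqjse acw zqn
Hunk 6: at line 2 remove [etmr,tdabf] add [atake] -> 8 lines: evm kxo atake wxg shc iqjse acw zqn
Final line count: 8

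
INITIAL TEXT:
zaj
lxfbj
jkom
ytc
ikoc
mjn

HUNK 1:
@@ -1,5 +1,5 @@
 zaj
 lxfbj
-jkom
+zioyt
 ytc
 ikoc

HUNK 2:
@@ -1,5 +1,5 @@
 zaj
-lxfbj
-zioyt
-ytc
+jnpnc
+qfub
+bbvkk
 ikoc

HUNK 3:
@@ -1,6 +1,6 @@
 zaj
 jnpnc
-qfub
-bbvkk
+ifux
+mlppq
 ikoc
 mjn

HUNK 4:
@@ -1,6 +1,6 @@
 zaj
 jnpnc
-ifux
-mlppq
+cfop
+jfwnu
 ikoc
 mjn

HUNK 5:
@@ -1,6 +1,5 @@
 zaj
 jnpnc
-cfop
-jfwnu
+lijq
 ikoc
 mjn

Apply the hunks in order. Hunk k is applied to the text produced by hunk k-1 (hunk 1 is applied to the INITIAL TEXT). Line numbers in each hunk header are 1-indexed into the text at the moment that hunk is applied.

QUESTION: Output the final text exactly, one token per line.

Answer: zaj
jnpnc
lijq
ikoc
mjn

Derivation:
Hunk 1: at line 1 remove [jkom] add [zioyt] -> 6 lines: zaj lxfbj zioyt ytc ikoc mjn
Hunk 2: at line 1 remove [lxfbj,zioyt,ytc] add [jnpnc,qfub,bbvkk] -> 6 lines: zaj jnpnc qfub bbvkk ikoc mjn
Hunk 3: at line 1 remove [qfub,bbvkk] add [ifux,mlppq] -> 6 lines: zaj jnpnc ifux mlppq ikoc mjn
Hunk 4: at line 1 remove [ifux,mlppq] add [cfop,jfwnu] -> 6 lines: zaj jnpnc cfop jfwnu ikoc mjn
Hunk 5: at line 1 remove [cfop,jfwnu] add [lijq] -> 5 lines: zaj jnpnc lijq ikoc mjn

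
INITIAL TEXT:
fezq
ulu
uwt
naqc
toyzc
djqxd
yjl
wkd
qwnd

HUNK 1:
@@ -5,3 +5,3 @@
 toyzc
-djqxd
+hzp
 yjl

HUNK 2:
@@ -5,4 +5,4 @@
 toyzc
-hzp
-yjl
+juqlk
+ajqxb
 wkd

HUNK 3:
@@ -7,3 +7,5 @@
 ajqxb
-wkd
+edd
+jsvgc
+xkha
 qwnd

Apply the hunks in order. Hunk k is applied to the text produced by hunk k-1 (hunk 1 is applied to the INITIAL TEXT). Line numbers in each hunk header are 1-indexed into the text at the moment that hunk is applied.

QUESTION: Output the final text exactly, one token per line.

Answer: fezq
ulu
uwt
naqc
toyzc
juqlk
ajqxb
edd
jsvgc
xkha
qwnd

Derivation:
Hunk 1: at line 5 remove [djqxd] add [hzp] -> 9 lines: fezq ulu uwt naqc toyzc hzp yjl wkd qwnd
Hunk 2: at line 5 remove [hzp,yjl] add [juqlk,ajqxb] -> 9 lines: fezq ulu uwt naqc toyzc juqlk ajqxb wkd qwnd
Hunk 3: at line 7 remove [wkd] add [edd,jsvgc,xkha] -> 11 lines: fezq ulu uwt naqc toyzc juqlk ajqxb edd jsvgc xkha qwnd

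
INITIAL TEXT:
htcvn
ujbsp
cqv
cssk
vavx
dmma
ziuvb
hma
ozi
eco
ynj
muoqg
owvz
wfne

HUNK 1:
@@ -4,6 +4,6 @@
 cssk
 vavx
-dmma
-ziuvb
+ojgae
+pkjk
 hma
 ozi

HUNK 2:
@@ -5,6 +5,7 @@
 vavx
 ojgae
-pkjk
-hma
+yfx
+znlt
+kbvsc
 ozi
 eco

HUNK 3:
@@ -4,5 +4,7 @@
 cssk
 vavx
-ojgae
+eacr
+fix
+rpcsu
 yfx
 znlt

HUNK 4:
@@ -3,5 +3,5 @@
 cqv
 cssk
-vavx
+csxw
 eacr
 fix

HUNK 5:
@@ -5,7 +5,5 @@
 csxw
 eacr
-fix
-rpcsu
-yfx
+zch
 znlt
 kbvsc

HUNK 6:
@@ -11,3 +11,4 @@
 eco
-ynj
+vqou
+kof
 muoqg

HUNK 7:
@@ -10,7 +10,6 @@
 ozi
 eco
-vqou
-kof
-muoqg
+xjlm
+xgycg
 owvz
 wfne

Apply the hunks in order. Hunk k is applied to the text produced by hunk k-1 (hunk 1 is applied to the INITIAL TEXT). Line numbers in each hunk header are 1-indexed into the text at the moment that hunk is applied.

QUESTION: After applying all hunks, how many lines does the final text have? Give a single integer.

Hunk 1: at line 4 remove [dmma,ziuvb] add [ojgae,pkjk] -> 14 lines: htcvn ujbsp cqv cssk vavx ojgae pkjk hma ozi eco ynj muoqg owvz wfne
Hunk 2: at line 5 remove [pkjk,hma] add [yfx,znlt,kbvsc] -> 15 lines: htcvn ujbsp cqv cssk vavx ojgae yfx znlt kbvsc ozi eco ynj muoqg owvz wfne
Hunk 3: at line 4 remove [ojgae] add [eacr,fix,rpcsu] -> 17 lines: htcvn ujbsp cqv cssk vavx eacr fix rpcsu yfx znlt kbvsc ozi eco ynj muoqg owvz wfne
Hunk 4: at line 3 remove [vavx] add [csxw] -> 17 lines: htcvn ujbsp cqv cssk csxw eacr fix rpcsu yfx znlt kbvsc ozi eco ynj muoqg owvz wfne
Hunk 5: at line 5 remove [fix,rpcsu,yfx] add [zch] -> 15 lines: htcvn ujbsp cqv cssk csxw eacr zch znlt kbvsc ozi eco ynj muoqg owvz wfne
Hunk 6: at line 11 remove [ynj] add [vqou,kof] -> 16 lines: htcvn ujbsp cqv cssk csxw eacr zch znlt kbvsc ozi eco vqou kof muoqg owvz wfne
Hunk 7: at line 10 remove [vqou,kof,muoqg] add [xjlm,xgycg] -> 15 lines: htcvn ujbsp cqv cssk csxw eacr zch znlt kbvsc ozi eco xjlm xgycg owvz wfne
Final line count: 15

Answer: 15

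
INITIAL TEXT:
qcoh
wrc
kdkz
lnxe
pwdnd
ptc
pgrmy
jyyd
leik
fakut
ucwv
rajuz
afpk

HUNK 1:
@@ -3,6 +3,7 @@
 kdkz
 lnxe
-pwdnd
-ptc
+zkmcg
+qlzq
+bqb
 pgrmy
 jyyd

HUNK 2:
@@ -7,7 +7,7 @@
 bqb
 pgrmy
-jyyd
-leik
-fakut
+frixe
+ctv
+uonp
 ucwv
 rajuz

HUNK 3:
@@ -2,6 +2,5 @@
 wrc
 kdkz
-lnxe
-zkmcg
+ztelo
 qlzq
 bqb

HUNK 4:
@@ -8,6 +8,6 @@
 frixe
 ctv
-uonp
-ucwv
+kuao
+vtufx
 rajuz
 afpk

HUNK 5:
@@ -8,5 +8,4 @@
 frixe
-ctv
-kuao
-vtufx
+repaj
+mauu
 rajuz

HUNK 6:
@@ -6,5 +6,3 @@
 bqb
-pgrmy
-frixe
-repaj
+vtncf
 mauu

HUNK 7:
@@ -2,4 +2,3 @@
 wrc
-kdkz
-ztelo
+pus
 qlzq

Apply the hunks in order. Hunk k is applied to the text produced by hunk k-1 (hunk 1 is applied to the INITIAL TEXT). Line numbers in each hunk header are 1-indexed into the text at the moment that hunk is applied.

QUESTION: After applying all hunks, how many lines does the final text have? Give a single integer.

Hunk 1: at line 3 remove [pwdnd,ptc] add [zkmcg,qlzq,bqb] -> 14 lines: qcoh wrc kdkz lnxe zkmcg qlzq bqb pgrmy jyyd leik fakut ucwv rajuz afpk
Hunk 2: at line 7 remove [jyyd,leik,fakut] add [frixe,ctv,uonp] -> 14 lines: qcoh wrc kdkz lnxe zkmcg qlzq bqb pgrmy frixe ctv uonp ucwv rajuz afpk
Hunk 3: at line 2 remove [lnxe,zkmcg] add [ztelo] -> 13 lines: qcoh wrc kdkz ztelo qlzq bqb pgrmy frixe ctv uonp ucwv rajuz afpk
Hunk 4: at line 8 remove [uonp,ucwv] add [kuao,vtufx] -> 13 lines: qcoh wrc kdkz ztelo qlzq bqb pgrmy frixe ctv kuao vtufx rajuz afpk
Hunk 5: at line 8 remove [ctv,kuao,vtufx] add [repaj,mauu] -> 12 lines: qcoh wrc kdkz ztelo qlzq bqb pgrmy frixe repaj mauu rajuz afpk
Hunk 6: at line 6 remove [pgrmy,frixe,repaj] add [vtncf] -> 10 lines: qcoh wrc kdkz ztelo qlzq bqb vtncf mauu rajuz afpk
Hunk 7: at line 2 remove [kdkz,ztelo] add [pus] -> 9 lines: qcoh wrc pus qlzq bqb vtncf mauu rajuz afpk
Final line count: 9

Answer: 9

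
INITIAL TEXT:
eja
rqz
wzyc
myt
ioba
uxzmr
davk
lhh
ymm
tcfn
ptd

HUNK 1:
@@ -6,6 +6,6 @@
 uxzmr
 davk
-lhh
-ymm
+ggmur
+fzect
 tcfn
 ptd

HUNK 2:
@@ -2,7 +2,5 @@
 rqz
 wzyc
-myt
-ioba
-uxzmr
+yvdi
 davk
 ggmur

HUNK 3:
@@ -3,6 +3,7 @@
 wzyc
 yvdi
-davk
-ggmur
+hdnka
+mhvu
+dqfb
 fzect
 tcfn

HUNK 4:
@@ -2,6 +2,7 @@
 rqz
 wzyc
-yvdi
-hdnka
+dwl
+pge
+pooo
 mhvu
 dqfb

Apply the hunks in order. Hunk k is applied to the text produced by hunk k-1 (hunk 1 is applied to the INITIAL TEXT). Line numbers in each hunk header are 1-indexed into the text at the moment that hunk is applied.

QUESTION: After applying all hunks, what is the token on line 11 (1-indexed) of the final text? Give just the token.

Hunk 1: at line 6 remove [lhh,ymm] add [ggmur,fzect] -> 11 lines: eja rqz wzyc myt ioba uxzmr davk ggmur fzect tcfn ptd
Hunk 2: at line 2 remove [myt,ioba,uxzmr] add [yvdi] -> 9 lines: eja rqz wzyc yvdi davk ggmur fzect tcfn ptd
Hunk 3: at line 3 remove [davk,ggmur] add [hdnka,mhvu,dqfb] -> 10 lines: eja rqz wzyc yvdi hdnka mhvu dqfb fzect tcfn ptd
Hunk 4: at line 2 remove [yvdi,hdnka] add [dwl,pge,pooo] -> 11 lines: eja rqz wzyc dwl pge pooo mhvu dqfb fzect tcfn ptd
Final line 11: ptd

Answer: ptd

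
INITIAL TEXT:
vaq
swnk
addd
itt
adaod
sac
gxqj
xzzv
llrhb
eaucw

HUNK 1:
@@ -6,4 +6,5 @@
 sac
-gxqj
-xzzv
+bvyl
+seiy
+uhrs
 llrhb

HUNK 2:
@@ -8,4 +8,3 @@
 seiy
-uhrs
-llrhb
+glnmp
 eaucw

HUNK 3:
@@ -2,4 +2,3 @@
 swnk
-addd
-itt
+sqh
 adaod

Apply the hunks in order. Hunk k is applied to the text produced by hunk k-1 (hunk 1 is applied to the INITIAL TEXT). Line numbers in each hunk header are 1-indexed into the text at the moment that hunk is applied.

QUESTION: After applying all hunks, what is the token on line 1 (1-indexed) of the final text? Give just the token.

Answer: vaq

Derivation:
Hunk 1: at line 6 remove [gxqj,xzzv] add [bvyl,seiy,uhrs] -> 11 lines: vaq swnk addd itt adaod sac bvyl seiy uhrs llrhb eaucw
Hunk 2: at line 8 remove [uhrs,llrhb] add [glnmp] -> 10 lines: vaq swnk addd itt adaod sac bvyl seiy glnmp eaucw
Hunk 3: at line 2 remove [addd,itt] add [sqh] -> 9 lines: vaq swnk sqh adaod sac bvyl seiy glnmp eaucw
Final line 1: vaq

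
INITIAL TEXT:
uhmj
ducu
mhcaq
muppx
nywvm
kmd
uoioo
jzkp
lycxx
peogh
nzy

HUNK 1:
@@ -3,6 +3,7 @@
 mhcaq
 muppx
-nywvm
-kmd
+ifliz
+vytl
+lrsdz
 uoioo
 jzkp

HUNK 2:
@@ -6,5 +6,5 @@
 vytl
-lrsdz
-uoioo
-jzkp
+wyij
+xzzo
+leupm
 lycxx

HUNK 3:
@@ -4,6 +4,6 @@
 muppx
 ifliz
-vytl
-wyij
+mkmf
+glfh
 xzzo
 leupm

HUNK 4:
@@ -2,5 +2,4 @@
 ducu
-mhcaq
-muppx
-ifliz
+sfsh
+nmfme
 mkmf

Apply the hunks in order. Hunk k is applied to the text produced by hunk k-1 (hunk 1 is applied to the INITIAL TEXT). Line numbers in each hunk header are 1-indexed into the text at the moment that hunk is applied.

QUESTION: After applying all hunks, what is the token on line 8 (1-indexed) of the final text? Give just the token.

Answer: leupm

Derivation:
Hunk 1: at line 3 remove [nywvm,kmd] add [ifliz,vytl,lrsdz] -> 12 lines: uhmj ducu mhcaq muppx ifliz vytl lrsdz uoioo jzkp lycxx peogh nzy
Hunk 2: at line 6 remove [lrsdz,uoioo,jzkp] add [wyij,xzzo,leupm] -> 12 lines: uhmj ducu mhcaq muppx ifliz vytl wyij xzzo leupm lycxx peogh nzy
Hunk 3: at line 4 remove [vytl,wyij] add [mkmf,glfh] -> 12 lines: uhmj ducu mhcaq muppx ifliz mkmf glfh xzzo leupm lycxx peogh nzy
Hunk 4: at line 2 remove [mhcaq,muppx,ifliz] add [sfsh,nmfme] -> 11 lines: uhmj ducu sfsh nmfme mkmf glfh xzzo leupm lycxx peogh nzy
Final line 8: leupm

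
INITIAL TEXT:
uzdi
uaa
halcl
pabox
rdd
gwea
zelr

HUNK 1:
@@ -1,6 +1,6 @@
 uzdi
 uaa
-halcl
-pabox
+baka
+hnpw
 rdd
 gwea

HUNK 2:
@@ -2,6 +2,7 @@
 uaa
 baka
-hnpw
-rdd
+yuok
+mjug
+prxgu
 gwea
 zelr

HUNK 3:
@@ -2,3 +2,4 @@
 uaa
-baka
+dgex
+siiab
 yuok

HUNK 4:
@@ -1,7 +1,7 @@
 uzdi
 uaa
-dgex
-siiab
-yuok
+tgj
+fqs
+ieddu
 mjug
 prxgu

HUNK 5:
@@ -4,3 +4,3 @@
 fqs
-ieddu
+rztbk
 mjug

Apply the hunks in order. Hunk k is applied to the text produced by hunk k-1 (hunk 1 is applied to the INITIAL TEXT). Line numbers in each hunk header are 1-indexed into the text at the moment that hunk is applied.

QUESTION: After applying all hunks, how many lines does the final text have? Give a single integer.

Hunk 1: at line 1 remove [halcl,pabox] add [baka,hnpw] -> 7 lines: uzdi uaa baka hnpw rdd gwea zelr
Hunk 2: at line 2 remove [hnpw,rdd] add [yuok,mjug,prxgu] -> 8 lines: uzdi uaa baka yuok mjug prxgu gwea zelr
Hunk 3: at line 2 remove [baka] add [dgex,siiab] -> 9 lines: uzdi uaa dgex siiab yuok mjug prxgu gwea zelr
Hunk 4: at line 1 remove [dgex,siiab,yuok] add [tgj,fqs,ieddu] -> 9 lines: uzdi uaa tgj fqs ieddu mjug prxgu gwea zelr
Hunk 5: at line 4 remove [ieddu] add [rztbk] -> 9 lines: uzdi uaa tgj fqs rztbk mjug prxgu gwea zelr
Final line count: 9

Answer: 9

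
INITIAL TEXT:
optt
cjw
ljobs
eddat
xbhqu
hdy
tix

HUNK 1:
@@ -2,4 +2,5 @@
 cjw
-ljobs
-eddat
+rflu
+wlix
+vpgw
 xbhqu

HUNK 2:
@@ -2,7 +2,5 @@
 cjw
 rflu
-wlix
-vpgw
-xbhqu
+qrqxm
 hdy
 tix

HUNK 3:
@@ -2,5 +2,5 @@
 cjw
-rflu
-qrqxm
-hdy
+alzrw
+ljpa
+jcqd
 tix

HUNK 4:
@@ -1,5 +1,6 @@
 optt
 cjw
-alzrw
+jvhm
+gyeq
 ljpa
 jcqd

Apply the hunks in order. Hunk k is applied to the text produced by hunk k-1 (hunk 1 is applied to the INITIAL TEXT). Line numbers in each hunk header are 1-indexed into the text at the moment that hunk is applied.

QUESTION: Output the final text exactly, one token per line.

Hunk 1: at line 2 remove [ljobs,eddat] add [rflu,wlix,vpgw] -> 8 lines: optt cjw rflu wlix vpgw xbhqu hdy tix
Hunk 2: at line 2 remove [wlix,vpgw,xbhqu] add [qrqxm] -> 6 lines: optt cjw rflu qrqxm hdy tix
Hunk 3: at line 2 remove [rflu,qrqxm,hdy] add [alzrw,ljpa,jcqd] -> 6 lines: optt cjw alzrw ljpa jcqd tix
Hunk 4: at line 1 remove [alzrw] add [jvhm,gyeq] -> 7 lines: optt cjw jvhm gyeq ljpa jcqd tix

Answer: optt
cjw
jvhm
gyeq
ljpa
jcqd
tix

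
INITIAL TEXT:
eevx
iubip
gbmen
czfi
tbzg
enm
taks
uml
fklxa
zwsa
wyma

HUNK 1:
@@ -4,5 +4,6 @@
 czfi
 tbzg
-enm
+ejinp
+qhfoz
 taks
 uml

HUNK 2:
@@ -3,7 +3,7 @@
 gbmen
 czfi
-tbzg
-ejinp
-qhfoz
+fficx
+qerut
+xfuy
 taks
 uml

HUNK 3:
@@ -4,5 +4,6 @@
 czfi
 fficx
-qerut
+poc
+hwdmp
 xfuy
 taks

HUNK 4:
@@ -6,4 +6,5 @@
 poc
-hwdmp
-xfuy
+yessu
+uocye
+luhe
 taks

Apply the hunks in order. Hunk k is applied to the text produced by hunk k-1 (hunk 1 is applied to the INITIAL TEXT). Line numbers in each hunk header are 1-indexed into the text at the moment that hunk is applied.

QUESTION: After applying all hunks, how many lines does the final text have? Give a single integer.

Hunk 1: at line 4 remove [enm] add [ejinp,qhfoz] -> 12 lines: eevx iubip gbmen czfi tbzg ejinp qhfoz taks uml fklxa zwsa wyma
Hunk 2: at line 3 remove [tbzg,ejinp,qhfoz] add [fficx,qerut,xfuy] -> 12 lines: eevx iubip gbmen czfi fficx qerut xfuy taks uml fklxa zwsa wyma
Hunk 3: at line 4 remove [qerut] add [poc,hwdmp] -> 13 lines: eevx iubip gbmen czfi fficx poc hwdmp xfuy taks uml fklxa zwsa wyma
Hunk 4: at line 6 remove [hwdmp,xfuy] add [yessu,uocye,luhe] -> 14 lines: eevx iubip gbmen czfi fficx poc yessu uocye luhe taks uml fklxa zwsa wyma
Final line count: 14

Answer: 14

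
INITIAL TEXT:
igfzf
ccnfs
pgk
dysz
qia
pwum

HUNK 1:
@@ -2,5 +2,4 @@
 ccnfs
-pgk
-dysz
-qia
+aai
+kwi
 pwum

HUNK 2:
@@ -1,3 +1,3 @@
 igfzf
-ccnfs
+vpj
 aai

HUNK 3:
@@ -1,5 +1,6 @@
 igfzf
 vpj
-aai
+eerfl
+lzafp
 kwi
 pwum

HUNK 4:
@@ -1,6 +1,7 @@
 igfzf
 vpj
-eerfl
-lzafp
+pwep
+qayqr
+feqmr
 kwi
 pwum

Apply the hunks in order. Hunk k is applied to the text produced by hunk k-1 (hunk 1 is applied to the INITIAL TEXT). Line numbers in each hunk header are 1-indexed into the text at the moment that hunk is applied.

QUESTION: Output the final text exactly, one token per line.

Hunk 1: at line 2 remove [pgk,dysz,qia] add [aai,kwi] -> 5 lines: igfzf ccnfs aai kwi pwum
Hunk 2: at line 1 remove [ccnfs] add [vpj] -> 5 lines: igfzf vpj aai kwi pwum
Hunk 3: at line 1 remove [aai] add [eerfl,lzafp] -> 6 lines: igfzf vpj eerfl lzafp kwi pwum
Hunk 4: at line 1 remove [eerfl,lzafp] add [pwep,qayqr,feqmr] -> 7 lines: igfzf vpj pwep qayqr feqmr kwi pwum

Answer: igfzf
vpj
pwep
qayqr
feqmr
kwi
pwum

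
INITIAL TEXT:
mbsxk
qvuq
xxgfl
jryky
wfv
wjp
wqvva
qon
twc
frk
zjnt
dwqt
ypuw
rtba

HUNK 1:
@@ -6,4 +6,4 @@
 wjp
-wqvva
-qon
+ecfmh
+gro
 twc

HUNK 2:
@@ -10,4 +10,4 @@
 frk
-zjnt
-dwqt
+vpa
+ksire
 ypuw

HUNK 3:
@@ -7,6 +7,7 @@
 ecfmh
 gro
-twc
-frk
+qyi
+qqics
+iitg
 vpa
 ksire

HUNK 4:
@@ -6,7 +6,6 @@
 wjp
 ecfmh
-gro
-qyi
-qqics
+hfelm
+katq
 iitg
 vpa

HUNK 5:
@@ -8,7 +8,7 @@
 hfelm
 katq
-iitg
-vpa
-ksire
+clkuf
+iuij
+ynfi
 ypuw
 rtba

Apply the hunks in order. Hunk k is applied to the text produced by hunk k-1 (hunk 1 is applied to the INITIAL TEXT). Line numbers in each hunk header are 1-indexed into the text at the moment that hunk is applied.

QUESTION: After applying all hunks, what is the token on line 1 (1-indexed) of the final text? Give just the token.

Hunk 1: at line 6 remove [wqvva,qon] add [ecfmh,gro] -> 14 lines: mbsxk qvuq xxgfl jryky wfv wjp ecfmh gro twc frk zjnt dwqt ypuw rtba
Hunk 2: at line 10 remove [zjnt,dwqt] add [vpa,ksire] -> 14 lines: mbsxk qvuq xxgfl jryky wfv wjp ecfmh gro twc frk vpa ksire ypuw rtba
Hunk 3: at line 7 remove [twc,frk] add [qyi,qqics,iitg] -> 15 lines: mbsxk qvuq xxgfl jryky wfv wjp ecfmh gro qyi qqics iitg vpa ksire ypuw rtba
Hunk 4: at line 6 remove [gro,qyi,qqics] add [hfelm,katq] -> 14 lines: mbsxk qvuq xxgfl jryky wfv wjp ecfmh hfelm katq iitg vpa ksire ypuw rtba
Hunk 5: at line 8 remove [iitg,vpa,ksire] add [clkuf,iuij,ynfi] -> 14 lines: mbsxk qvuq xxgfl jryky wfv wjp ecfmh hfelm katq clkuf iuij ynfi ypuw rtba
Final line 1: mbsxk

Answer: mbsxk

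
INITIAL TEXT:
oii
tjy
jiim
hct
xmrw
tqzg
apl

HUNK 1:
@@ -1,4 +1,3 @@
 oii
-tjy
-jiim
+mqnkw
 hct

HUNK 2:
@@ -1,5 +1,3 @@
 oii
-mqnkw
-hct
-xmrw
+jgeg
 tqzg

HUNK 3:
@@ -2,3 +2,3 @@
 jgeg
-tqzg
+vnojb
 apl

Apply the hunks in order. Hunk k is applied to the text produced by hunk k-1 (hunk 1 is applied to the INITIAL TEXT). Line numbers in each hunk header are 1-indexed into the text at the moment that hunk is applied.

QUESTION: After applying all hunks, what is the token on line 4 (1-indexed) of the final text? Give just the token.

Answer: apl

Derivation:
Hunk 1: at line 1 remove [tjy,jiim] add [mqnkw] -> 6 lines: oii mqnkw hct xmrw tqzg apl
Hunk 2: at line 1 remove [mqnkw,hct,xmrw] add [jgeg] -> 4 lines: oii jgeg tqzg apl
Hunk 3: at line 2 remove [tqzg] add [vnojb] -> 4 lines: oii jgeg vnojb apl
Final line 4: apl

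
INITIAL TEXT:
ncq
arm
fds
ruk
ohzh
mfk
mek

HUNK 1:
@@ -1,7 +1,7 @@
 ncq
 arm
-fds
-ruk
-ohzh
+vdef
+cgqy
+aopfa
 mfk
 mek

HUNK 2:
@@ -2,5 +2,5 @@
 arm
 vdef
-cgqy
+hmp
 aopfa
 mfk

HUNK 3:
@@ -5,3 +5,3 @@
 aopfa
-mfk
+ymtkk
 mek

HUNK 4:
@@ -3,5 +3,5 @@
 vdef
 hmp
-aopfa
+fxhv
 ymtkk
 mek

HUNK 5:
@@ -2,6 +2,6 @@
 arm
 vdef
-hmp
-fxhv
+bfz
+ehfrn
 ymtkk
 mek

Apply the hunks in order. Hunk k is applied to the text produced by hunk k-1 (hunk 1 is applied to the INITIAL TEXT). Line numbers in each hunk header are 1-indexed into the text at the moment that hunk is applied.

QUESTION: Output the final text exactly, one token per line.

Hunk 1: at line 1 remove [fds,ruk,ohzh] add [vdef,cgqy,aopfa] -> 7 lines: ncq arm vdef cgqy aopfa mfk mek
Hunk 2: at line 2 remove [cgqy] add [hmp] -> 7 lines: ncq arm vdef hmp aopfa mfk mek
Hunk 3: at line 5 remove [mfk] add [ymtkk] -> 7 lines: ncq arm vdef hmp aopfa ymtkk mek
Hunk 4: at line 3 remove [aopfa] add [fxhv] -> 7 lines: ncq arm vdef hmp fxhv ymtkk mek
Hunk 5: at line 2 remove [hmp,fxhv] add [bfz,ehfrn] -> 7 lines: ncq arm vdef bfz ehfrn ymtkk mek

Answer: ncq
arm
vdef
bfz
ehfrn
ymtkk
mek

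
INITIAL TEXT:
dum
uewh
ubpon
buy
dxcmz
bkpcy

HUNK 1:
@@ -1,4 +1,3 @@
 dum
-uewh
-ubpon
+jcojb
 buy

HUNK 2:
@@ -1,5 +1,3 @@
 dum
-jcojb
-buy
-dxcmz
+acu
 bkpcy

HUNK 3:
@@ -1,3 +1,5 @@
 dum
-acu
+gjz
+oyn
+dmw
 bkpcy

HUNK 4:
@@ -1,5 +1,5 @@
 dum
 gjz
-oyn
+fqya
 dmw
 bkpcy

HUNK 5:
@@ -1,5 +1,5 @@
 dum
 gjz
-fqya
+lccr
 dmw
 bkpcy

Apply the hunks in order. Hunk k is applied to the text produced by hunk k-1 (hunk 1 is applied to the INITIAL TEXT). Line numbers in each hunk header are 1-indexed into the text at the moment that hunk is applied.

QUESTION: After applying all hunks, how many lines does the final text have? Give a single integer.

Answer: 5

Derivation:
Hunk 1: at line 1 remove [uewh,ubpon] add [jcojb] -> 5 lines: dum jcojb buy dxcmz bkpcy
Hunk 2: at line 1 remove [jcojb,buy,dxcmz] add [acu] -> 3 lines: dum acu bkpcy
Hunk 3: at line 1 remove [acu] add [gjz,oyn,dmw] -> 5 lines: dum gjz oyn dmw bkpcy
Hunk 4: at line 1 remove [oyn] add [fqya] -> 5 lines: dum gjz fqya dmw bkpcy
Hunk 5: at line 1 remove [fqya] add [lccr] -> 5 lines: dum gjz lccr dmw bkpcy
Final line count: 5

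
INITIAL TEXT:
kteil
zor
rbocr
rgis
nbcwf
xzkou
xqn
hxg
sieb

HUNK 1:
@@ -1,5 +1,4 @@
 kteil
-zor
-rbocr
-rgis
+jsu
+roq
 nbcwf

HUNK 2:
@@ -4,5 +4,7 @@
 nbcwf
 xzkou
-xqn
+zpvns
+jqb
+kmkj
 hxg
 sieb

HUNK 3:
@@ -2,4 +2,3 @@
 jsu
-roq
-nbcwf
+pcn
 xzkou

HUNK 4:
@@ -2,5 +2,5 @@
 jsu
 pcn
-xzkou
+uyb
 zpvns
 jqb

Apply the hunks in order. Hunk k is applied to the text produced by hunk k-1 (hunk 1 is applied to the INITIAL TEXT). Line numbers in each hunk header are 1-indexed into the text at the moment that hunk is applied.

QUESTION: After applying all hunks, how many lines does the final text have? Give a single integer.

Hunk 1: at line 1 remove [zor,rbocr,rgis] add [jsu,roq] -> 8 lines: kteil jsu roq nbcwf xzkou xqn hxg sieb
Hunk 2: at line 4 remove [xqn] add [zpvns,jqb,kmkj] -> 10 lines: kteil jsu roq nbcwf xzkou zpvns jqb kmkj hxg sieb
Hunk 3: at line 2 remove [roq,nbcwf] add [pcn] -> 9 lines: kteil jsu pcn xzkou zpvns jqb kmkj hxg sieb
Hunk 4: at line 2 remove [xzkou] add [uyb] -> 9 lines: kteil jsu pcn uyb zpvns jqb kmkj hxg sieb
Final line count: 9

Answer: 9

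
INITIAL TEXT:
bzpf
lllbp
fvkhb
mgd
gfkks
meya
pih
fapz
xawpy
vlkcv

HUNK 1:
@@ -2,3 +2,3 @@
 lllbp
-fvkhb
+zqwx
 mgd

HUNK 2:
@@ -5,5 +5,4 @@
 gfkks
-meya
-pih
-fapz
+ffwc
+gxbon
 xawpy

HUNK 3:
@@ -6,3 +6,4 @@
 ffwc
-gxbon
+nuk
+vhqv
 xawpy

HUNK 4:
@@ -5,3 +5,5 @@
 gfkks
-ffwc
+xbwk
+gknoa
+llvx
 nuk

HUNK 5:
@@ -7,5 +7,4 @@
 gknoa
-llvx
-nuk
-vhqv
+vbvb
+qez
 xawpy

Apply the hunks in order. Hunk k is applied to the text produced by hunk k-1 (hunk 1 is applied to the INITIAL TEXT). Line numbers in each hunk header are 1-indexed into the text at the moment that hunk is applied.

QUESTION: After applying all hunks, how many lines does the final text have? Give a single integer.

Answer: 11

Derivation:
Hunk 1: at line 2 remove [fvkhb] add [zqwx] -> 10 lines: bzpf lllbp zqwx mgd gfkks meya pih fapz xawpy vlkcv
Hunk 2: at line 5 remove [meya,pih,fapz] add [ffwc,gxbon] -> 9 lines: bzpf lllbp zqwx mgd gfkks ffwc gxbon xawpy vlkcv
Hunk 3: at line 6 remove [gxbon] add [nuk,vhqv] -> 10 lines: bzpf lllbp zqwx mgd gfkks ffwc nuk vhqv xawpy vlkcv
Hunk 4: at line 5 remove [ffwc] add [xbwk,gknoa,llvx] -> 12 lines: bzpf lllbp zqwx mgd gfkks xbwk gknoa llvx nuk vhqv xawpy vlkcv
Hunk 5: at line 7 remove [llvx,nuk,vhqv] add [vbvb,qez] -> 11 lines: bzpf lllbp zqwx mgd gfkks xbwk gknoa vbvb qez xawpy vlkcv
Final line count: 11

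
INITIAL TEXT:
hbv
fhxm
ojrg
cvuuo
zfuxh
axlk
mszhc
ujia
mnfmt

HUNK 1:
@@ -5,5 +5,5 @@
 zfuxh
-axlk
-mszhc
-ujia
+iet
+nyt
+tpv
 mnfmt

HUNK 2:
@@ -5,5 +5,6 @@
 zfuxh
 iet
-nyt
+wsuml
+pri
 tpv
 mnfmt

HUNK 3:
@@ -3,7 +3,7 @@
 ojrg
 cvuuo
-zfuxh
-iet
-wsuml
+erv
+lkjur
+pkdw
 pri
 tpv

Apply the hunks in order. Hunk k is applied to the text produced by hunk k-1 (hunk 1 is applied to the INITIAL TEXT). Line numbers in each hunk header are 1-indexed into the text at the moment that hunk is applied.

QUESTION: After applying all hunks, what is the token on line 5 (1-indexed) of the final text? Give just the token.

Answer: erv

Derivation:
Hunk 1: at line 5 remove [axlk,mszhc,ujia] add [iet,nyt,tpv] -> 9 lines: hbv fhxm ojrg cvuuo zfuxh iet nyt tpv mnfmt
Hunk 2: at line 5 remove [nyt] add [wsuml,pri] -> 10 lines: hbv fhxm ojrg cvuuo zfuxh iet wsuml pri tpv mnfmt
Hunk 3: at line 3 remove [zfuxh,iet,wsuml] add [erv,lkjur,pkdw] -> 10 lines: hbv fhxm ojrg cvuuo erv lkjur pkdw pri tpv mnfmt
Final line 5: erv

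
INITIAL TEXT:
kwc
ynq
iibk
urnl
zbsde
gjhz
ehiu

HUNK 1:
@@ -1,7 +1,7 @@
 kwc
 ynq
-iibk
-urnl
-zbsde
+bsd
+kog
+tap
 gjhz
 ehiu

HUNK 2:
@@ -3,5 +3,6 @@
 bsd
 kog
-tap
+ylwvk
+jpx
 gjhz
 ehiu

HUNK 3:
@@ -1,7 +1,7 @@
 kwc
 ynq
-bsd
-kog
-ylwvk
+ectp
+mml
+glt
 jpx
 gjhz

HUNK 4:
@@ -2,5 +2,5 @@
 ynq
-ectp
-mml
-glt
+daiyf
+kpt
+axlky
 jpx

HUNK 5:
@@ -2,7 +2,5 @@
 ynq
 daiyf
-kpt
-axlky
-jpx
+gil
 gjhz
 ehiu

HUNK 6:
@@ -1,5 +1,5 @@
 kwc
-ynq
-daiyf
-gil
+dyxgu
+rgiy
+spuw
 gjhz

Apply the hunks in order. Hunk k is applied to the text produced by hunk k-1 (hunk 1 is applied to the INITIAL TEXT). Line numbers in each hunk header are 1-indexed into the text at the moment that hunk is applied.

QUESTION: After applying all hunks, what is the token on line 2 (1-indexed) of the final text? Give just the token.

Answer: dyxgu

Derivation:
Hunk 1: at line 1 remove [iibk,urnl,zbsde] add [bsd,kog,tap] -> 7 lines: kwc ynq bsd kog tap gjhz ehiu
Hunk 2: at line 3 remove [tap] add [ylwvk,jpx] -> 8 lines: kwc ynq bsd kog ylwvk jpx gjhz ehiu
Hunk 3: at line 1 remove [bsd,kog,ylwvk] add [ectp,mml,glt] -> 8 lines: kwc ynq ectp mml glt jpx gjhz ehiu
Hunk 4: at line 2 remove [ectp,mml,glt] add [daiyf,kpt,axlky] -> 8 lines: kwc ynq daiyf kpt axlky jpx gjhz ehiu
Hunk 5: at line 2 remove [kpt,axlky,jpx] add [gil] -> 6 lines: kwc ynq daiyf gil gjhz ehiu
Hunk 6: at line 1 remove [ynq,daiyf,gil] add [dyxgu,rgiy,spuw] -> 6 lines: kwc dyxgu rgiy spuw gjhz ehiu
Final line 2: dyxgu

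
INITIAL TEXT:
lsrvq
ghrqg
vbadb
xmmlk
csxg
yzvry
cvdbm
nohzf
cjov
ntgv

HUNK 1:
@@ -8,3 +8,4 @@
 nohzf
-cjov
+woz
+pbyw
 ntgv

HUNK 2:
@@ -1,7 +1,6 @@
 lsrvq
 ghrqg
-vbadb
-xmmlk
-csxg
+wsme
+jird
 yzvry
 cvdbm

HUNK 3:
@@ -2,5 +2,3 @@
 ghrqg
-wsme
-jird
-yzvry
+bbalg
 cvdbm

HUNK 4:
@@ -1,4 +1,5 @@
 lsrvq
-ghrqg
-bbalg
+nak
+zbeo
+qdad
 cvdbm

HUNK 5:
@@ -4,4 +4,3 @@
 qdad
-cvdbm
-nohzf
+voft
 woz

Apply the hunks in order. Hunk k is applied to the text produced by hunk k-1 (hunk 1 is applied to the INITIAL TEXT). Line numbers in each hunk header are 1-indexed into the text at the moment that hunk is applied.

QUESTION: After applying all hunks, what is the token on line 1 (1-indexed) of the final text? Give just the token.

Answer: lsrvq

Derivation:
Hunk 1: at line 8 remove [cjov] add [woz,pbyw] -> 11 lines: lsrvq ghrqg vbadb xmmlk csxg yzvry cvdbm nohzf woz pbyw ntgv
Hunk 2: at line 1 remove [vbadb,xmmlk,csxg] add [wsme,jird] -> 10 lines: lsrvq ghrqg wsme jird yzvry cvdbm nohzf woz pbyw ntgv
Hunk 3: at line 2 remove [wsme,jird,yzvry] add [bbalg] -> 8 lines: lsrvq ghrqg bbalg cvdbm nohzf woz pbyw ntgv
Hunk 4: at line 1 remove [ghrqg,bbalg] add [nak,zbeo,qdad] -> 9 lines: lsrvq nak zbeo qdad cvdbm nohzf woz pbyw ntgv
Hunk 5: at line 4 remove [cvdbm,nohzf] add [voft] -> 8 lines: lsrvq nak zbeo qdad voft woz pbyw ntgv
Final line 1: lsrvq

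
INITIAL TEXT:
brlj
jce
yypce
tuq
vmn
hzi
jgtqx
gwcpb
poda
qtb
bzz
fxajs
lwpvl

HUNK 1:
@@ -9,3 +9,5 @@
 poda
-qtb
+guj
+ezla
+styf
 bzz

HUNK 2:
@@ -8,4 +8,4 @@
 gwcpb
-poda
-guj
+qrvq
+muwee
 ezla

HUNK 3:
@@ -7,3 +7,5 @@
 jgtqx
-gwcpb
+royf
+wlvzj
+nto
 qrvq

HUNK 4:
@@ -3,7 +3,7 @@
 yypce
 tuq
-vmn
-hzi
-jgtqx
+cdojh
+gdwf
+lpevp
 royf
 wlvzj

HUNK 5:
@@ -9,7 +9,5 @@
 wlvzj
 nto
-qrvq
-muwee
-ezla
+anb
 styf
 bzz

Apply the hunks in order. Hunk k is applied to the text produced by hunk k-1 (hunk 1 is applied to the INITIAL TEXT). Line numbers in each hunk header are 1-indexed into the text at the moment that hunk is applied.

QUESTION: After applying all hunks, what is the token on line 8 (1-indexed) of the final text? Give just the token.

Hunk 1: at line 9 remove [qtb] add [guj,ezla,styf] -> 15 lines: brlj jce yypce tuq vmn hzi jgtqx gwcpb poda guj ezla styf bzz fxajs lwpvl
Hunk 2: at line 8 remove [poda,guj] add [qrvq,muwee] -> 15 lines: brlj jce yypce tuq vmn hzi jgtqx gwcpb qrvq muwee ezla styf bzz fxajs lwpvl
Hunk 3: at line 7 remove [gwcpb] add [royf,wlvzj,nto] -> 17 lines: brlj jce yypce tuq vmn hzi jgtqx royf wlvzj nto qrvq muwee ezla styf bzz fxajs lwpvl
Hunk 4: at line 3 remove [vmn,hzi,jgtqx] add [cdojh,gdwf,lpevp] -> 17 lines: brlj jce yypce tuq cdojh gdwf lpevp royf wlvzj nto qrvq muwee ezla styf bzz fxajs lwpvl
Hunk 5: at line 9 remove [qrvq,muwee,ezla] add [anb] -> 15 lines: brlj jce yypce tuq cdojh gdwf lpevp royf wlvzj nto anb styf bzz fxajs lwpvl
Final line 8: royf

Answer: royf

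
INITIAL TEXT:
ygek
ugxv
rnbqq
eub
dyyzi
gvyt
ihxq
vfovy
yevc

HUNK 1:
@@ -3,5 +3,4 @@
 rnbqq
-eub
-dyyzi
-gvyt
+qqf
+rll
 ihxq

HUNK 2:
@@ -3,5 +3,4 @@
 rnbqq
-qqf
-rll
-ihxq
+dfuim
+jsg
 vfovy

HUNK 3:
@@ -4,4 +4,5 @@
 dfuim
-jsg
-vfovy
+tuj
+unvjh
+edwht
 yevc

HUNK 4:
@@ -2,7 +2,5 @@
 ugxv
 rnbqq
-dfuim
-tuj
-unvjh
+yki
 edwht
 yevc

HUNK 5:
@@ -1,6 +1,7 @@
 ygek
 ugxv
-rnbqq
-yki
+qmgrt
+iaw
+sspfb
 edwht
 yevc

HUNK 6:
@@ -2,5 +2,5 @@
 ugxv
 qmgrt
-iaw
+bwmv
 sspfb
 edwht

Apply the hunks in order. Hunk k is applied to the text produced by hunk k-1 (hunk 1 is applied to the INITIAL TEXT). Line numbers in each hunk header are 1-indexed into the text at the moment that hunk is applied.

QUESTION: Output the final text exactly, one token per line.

Hunk 1: at line 3 remove [eub,dyyzi,gvyt] add [qqf,rll] -> 8 lines: ygek ugxv rnbqq qqf rll ihxq vfovy yevc
Hunk 2: at line 3 remove [qqf,rll,ihxq] add [dfuim,jsg] -> 7 lines: ygek ugxv rnbqq dfuim jsg vfovy yevc
Hunk 3: at line 4 remove [jsg,vfovy] add [tuj,unvjh,edwht] -> 8 lines: ygek ugxv rnbqq dfuim tuj unvjh edwht yevc
Hunk 4: at line 2 remove [dfuim,tuj,unvjh] add [yki] -> 6 lines: ygek ugxv rnbqq yki edwht yevc
Hunk 5: at line 1 remove [rnbqq,yki] add [qmgrt,iaw,sspfb] -> 7 lines: ygek ugxv qmgrt iaw sspfb edwht yevc
Hunk 6: at line 2 remove [iaw] add [bwmv] -> 7 lines: ygek ugxv qmgrt bwmv sspfb edwht yevc

Answer: ygek
ugxv
qmgrt
bwmv
sspfb
edwht
yevc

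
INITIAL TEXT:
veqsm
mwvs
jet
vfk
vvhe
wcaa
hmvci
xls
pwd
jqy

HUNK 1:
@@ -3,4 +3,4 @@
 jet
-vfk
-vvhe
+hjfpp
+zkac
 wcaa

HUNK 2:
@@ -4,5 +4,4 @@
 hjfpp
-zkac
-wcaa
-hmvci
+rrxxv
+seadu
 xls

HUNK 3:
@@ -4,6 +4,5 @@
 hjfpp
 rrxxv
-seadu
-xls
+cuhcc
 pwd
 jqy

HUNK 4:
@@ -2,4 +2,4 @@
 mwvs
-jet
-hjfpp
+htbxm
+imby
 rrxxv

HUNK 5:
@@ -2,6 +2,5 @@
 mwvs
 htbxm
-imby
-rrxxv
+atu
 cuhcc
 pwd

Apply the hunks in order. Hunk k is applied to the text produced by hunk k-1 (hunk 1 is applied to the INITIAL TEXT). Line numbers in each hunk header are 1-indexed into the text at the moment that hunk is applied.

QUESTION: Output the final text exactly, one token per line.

Answer: veqsm
mwvs
htbxm
atu
cuhcc
pwd
jqy

Derivation:
Hunk 1: at line 3 remove [vfk,vvhe] add [hjfpp,zkac] -> 10 lines: veqsm mwvs jet hjfpp zkac wcaa hmvci xls pwd jqy
Hunk 2: at line 4 remove [zkac,wcaa,hmvci] add [rrxxv,seadu] -> 9 lines: veqsm mwvs jet hjfpp rrxxv seadu xls pwd jqy
Hunk 3: at line 4 remove [seadu,xls] add [cuhcc] -> 8 lines: veqsm mwvs jet hjfpp rrxxv cuhcc pwd jqy
Hunk 4: at line 2 remove [jet,hjfpp] add [htbxm,imby] -> 8 lines: veqsm mwvs htbxm imby rrxxv cuhcc pwd jqy
Hunk 5: at line 2 remove [imby,rrxxv] add [atu] -> 7 lines: veqsm mwvs htbxm atu cuhcc pwd jqy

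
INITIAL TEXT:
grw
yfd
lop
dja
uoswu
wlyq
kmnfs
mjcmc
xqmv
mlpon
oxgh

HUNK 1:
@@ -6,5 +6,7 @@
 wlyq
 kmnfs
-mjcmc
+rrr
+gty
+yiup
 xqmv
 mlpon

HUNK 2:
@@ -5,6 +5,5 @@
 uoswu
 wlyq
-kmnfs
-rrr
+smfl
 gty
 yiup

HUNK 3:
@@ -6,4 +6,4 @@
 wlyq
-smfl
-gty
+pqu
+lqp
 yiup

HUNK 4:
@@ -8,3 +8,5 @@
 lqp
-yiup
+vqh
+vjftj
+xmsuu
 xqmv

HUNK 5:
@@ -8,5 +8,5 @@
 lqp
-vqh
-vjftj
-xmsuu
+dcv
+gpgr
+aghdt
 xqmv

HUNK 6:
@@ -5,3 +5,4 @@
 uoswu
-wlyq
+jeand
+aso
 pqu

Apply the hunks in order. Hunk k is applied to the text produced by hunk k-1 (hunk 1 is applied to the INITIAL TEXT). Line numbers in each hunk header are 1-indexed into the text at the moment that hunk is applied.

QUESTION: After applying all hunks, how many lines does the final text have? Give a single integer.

Answer: 15

Derivation:
Hunk 1: at line 6 remove [mjcmc] add [rrr,gty,yiup] -> 13 lines: grw yfd lop dja uoswu wlyq kmnfs rrr gty yiup xqmv mlpon oxgh
Hunk 2: at line 5 remove [kmnfs,rrr] add [smfl] -> 12 lines: grw yfd lop dja uoswu wlyq smfl gty yiup xqmv mlpon oxgh
Hunk 3: at line 6 remove [smfl,gty] add [pqu,lqp] -> 12 lines: grw yfd lop dja uoswu wlyq pqu lqp yiup xqmv mlpon oxgh
Hunk 4: at line 8 remove [yiup] add [vqh,vjftj,xmsuu] -> 14 lines: grw yfd lop dja uoswu wlyq pqu lqp vqh vjftj xmsuu xqmv mlpon oxgh
Hunk 5: at line 8 remove [vqh,vjftj,xmsuu] add [dcv,gpgr,aghdt] -> 14 lines: grw yfd lop dja uoswu wlyq pqu lqp dcv gpgr aghdt xqmv mlpon oxgh
Hunk 6: at line 5 remove [wlyq] add [jeand,aso] -> 15 lines: grw yfd lop dja uoswu jeand aso pqu lqp dcv gpgr aghdt xqmv mlpon oxgh
Final line count: 15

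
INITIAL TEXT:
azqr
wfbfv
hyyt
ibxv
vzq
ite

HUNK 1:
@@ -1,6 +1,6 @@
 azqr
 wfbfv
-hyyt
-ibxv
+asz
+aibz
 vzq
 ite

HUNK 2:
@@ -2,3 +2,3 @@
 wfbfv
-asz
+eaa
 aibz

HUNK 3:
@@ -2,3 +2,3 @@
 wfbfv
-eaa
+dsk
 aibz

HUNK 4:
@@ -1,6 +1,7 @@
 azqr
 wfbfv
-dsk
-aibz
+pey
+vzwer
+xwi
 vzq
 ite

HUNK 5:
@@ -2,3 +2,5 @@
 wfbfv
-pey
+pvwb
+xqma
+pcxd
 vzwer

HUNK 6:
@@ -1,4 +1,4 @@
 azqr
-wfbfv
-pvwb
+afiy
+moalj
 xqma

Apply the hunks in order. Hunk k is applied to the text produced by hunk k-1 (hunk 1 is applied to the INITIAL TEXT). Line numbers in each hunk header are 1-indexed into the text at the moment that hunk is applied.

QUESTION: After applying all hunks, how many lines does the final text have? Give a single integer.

Hunk 1: at line 1 remove [hyyt,ibxv] add [asz,aibz] -> 6 lines: azqr wfbfv asz aibz vzq ite
Hunk 2: at line 2 remove [asz] add [eaa] -> 6 lines: azqr wfbfv eaa aibz vzq ite
Hunk 3: at line 2 remove [eaa] add [dsk] -> 6 lines: azqr wfbfv dsk aibz vzq ite
Hunk 4: at line 1 remove [dsk,aibz] add [pey,vzwer,xwi] -> 7 lines: azqr wfbfv pey vzwer xwi vzq ite
Hunk 5: at line 2 remove [pey] add [pvwb,xqma,pcxd] -> 9 lines: azqr wfbfv pvwb xqma pcxd vzwer xwi vzq ite
Hunk 6: at line 1 remove [wfbfv,pvwb] add [afiy,moalj] -> 9 lines: azqr afiy moalj xqma pcxd vzwer xwi vzq ite
Final line count: 9

Answer: 9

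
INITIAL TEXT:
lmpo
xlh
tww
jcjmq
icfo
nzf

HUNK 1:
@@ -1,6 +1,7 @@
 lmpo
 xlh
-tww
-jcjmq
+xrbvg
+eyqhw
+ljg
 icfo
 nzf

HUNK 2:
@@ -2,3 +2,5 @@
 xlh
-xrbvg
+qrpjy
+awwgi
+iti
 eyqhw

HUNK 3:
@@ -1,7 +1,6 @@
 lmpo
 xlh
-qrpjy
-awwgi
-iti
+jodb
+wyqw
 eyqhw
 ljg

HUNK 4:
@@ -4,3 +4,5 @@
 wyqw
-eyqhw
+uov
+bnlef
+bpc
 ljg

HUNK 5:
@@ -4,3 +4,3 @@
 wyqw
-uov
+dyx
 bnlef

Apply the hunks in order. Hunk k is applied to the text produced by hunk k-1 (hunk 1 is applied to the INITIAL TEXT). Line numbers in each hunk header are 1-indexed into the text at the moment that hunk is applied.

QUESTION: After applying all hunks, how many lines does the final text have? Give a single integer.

Answer: 10

Derivation:
Hunk 1: at line 1 remove [tww,jcjmq] add [xrbvg,eyqhw,ljg] -> 7 lines: lmpo xlh xrbvg eyqhw ljg icfo nzf
Hunk 2: at line 2 remove [xrbvg] add [qrpjy,awwgi,iti] -> 9 lines: lmpo xlh qrpjy awwgi iti eyqhw ljg icfo nzf
Hunk 3: at line 1 remove [qrpjy,awwgi,iti] add [jodb,wyqw] -> 8 lines: lmpo xlh jodb wyqw eyqhw ljg icfo nzf
Hunk 4: at line 4 remove [eyqhw] add [uov,bnlef,bpc] -> 10 lines: lmpo xlh jodb wyqw uov bnlef bpc ljg icfo nzf
Hunk 5: at line 4 remove [uov] add [dyx] -> 10 lines: lmpo xlh jodb wyqw dyx bnlef bpc ljg icfo nzf
Final line count: 10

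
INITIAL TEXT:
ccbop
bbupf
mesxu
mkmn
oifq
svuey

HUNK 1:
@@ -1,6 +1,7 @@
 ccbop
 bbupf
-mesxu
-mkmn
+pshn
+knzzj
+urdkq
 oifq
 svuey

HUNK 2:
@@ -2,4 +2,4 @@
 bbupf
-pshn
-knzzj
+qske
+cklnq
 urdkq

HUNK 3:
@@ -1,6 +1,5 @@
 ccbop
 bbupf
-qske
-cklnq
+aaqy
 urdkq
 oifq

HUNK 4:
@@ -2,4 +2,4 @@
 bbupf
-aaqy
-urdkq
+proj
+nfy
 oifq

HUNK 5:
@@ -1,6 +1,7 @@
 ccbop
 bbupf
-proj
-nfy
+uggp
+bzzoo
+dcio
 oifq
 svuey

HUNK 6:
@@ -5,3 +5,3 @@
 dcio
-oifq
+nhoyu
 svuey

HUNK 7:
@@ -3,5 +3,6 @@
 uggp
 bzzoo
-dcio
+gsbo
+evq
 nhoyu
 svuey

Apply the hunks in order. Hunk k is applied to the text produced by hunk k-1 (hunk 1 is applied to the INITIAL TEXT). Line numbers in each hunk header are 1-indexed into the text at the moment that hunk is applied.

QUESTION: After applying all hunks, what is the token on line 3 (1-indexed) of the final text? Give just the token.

Hunk 1: at line 1 remove [mesxu,mkmn] add [pshn,knzzj,urdkq] -> 7 lines: ccbop bbupf pshn knzzj urdkq oifq svuey
Hunk 2: at line 2 remove [pshn,knzzj] add [qske,cklnq] -> 7 lines: ccbop bbupf qske cklnq urdkq oifq svuey
Hunk 3: at line 1 remove [qske,cklnq] add [aaqy] -> 6 lines: ccbop bbupf aaqy urdkq oifq svuey
Hunk 4: at line 2 remove [aaqy,urdkq] add [proj,nfy] -> 6 lines: ccbop bbupf proj nfy oifq svuey
Hunk 5: at line 1 remove [proj,nfy] add [uggp,bzzoo,dcio] -> 7 lines: ccbop bbupf uggp bzzoo dcio oifq svuey
Hunk 6: at line 5 remove [oifq] add [nhoyu] -> 7 lines: ccbop bbupf uggp bzzoo dcio nhoyu svuey
Hunk 7: at line 3 remove [dcio] add [gsbo,evq] -> 8 lines: ccbop bbupf uggp bzzoo gsbo evq nhoyu svuey
Final line 3: uggp

Answer: uggp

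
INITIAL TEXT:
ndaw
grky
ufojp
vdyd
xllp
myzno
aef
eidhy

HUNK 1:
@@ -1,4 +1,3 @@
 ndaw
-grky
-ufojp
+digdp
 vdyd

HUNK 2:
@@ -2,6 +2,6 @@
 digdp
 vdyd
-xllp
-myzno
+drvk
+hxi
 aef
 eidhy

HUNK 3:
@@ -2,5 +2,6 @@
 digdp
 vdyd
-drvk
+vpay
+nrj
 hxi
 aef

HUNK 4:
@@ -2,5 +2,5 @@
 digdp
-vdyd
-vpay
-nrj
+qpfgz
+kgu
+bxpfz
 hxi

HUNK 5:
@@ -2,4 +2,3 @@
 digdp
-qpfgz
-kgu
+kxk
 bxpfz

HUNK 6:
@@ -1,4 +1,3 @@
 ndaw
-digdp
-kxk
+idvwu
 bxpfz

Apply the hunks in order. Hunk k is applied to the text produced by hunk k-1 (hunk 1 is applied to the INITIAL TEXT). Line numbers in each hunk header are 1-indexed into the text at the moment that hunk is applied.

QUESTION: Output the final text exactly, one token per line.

Hunk 1: at line 1 remove [grky,ufojp] add [digdp] -> 7 lines: ndaw digdp vdyd xllp myzno aef eidhy
Hunk 2: at line 2 remove [xllp,myzno] add [drvk,hxi] -> 7 lines: ndaw digdp vdyd drvk hxi aef eidhy
Hunk 3: at line 2 remove [drvk] add [vpay,nrj] -> 8 lines: ndaw digdp vdyd vpay nrj hxi aef eidhy
Hunk 4: at line 2 remove [vdyd,vpay,nrj] add [qpfgz,kgu,bxpfz] -> 8 lines: ndaw digdp qpfgz kgu bxpfz hxi aef eidhy
Hunk 5: at line 2 remove [qpfgz,kgu] add [kxk] -> 7 lines: ndaw digdp kxk bxpfz hxi aef eidhy
Hunk 6: at line 1 remove [digdp,kxk] add [idvwu] -> 6 lines: ndaw idvwu bxpfz hxi aef eidhy

Answer: ndaw
idvwu
bxpfz
hxi
aef
eidhy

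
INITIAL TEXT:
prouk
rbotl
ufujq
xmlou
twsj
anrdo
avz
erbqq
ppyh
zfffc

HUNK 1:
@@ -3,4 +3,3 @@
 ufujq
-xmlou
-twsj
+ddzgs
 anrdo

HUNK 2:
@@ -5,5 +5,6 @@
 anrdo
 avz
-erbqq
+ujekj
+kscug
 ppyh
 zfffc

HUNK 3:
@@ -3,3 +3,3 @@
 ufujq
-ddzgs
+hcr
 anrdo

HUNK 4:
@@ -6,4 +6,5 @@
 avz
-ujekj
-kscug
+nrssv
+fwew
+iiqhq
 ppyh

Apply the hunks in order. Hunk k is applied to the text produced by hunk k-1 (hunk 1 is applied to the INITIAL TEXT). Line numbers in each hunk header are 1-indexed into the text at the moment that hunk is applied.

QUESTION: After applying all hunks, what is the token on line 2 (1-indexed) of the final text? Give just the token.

Hunk 1: at line 3 remove [xmlou,twsj] add [ddzgs] -> 9 lines: prouk rbotl ufujq ddzgs anrdo avz erbqq ppyh zfffc
Hunk 2: at line 5 remove [erbqq] add [ujekj,kscug] -> 10 lines: prouk rbotl ufujq ddzgs anrdo avz ujekj kscug ppyh zfffc
Hunk 3: at line 3 remove [ddzgs] add [hcr] -> 10 lines: prouk rbotl ufujq hcr anrdo avz ujekj kscug ppyh zfffc
Hunk 4: at line 6 remove [ujekj,kscug] add [nrssv,fwew,iiqhq] -> 11 lines: prouk rbotl ufujq hcr anrdo avz nrssv fwew iiqhq ppyh zfffc
Final line 2: rbotl

Answer: rbotl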